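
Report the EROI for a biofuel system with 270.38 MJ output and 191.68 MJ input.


EROI = E_out / E_in
= 270.38 / 191.68
= 1.4106

1.4106


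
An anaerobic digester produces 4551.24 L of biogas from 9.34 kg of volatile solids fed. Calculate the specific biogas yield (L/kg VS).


Y = V / VS
= 4551.24 / 9.34
= 487.2848 L/kg VS

487.2848 L/kg VS


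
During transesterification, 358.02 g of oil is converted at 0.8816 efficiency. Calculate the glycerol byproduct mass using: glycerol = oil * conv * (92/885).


glycerol = oil * conv * (92/885)
= 358.02 * 0.8816 * 92 / 885
= 32.8113 g

32.8113 g


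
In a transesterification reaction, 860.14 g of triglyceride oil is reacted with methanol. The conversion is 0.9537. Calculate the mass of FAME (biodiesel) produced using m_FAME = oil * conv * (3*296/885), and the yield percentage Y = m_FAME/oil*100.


m_FAME = oil * conv * (3 * 296 / 885) = oil * conv * (888/885)
= 860.14 * 0.9537 * 888 / 885
= 823.0962 g
Y = m_FAME / oil * 100 = conv * (888/885) * 100
= 0.9537 * 888 / 885 * 100
= 95.69%

823.0962 g FAME; Y = 95.69%


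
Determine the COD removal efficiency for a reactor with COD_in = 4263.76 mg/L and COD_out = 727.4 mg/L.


eta = (COD_in - COD_out) / COD_in * 100
= (4263.76 - 727.4) / 4263.76 * 100
= 82.9399%

82.9399%


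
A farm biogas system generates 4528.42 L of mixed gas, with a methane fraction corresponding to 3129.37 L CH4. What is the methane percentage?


CH4% = V_CH4 / V_total * 100
= 3129.37 / 4528.42 * 100
= 69.1051%

69.1051%


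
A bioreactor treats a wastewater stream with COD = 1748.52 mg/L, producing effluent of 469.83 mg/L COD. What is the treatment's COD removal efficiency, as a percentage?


eta = (COD_in - COD_out) / COD_in * 100
= (1748.52 - 469.83) / 1748.52 * 100
= 73.1298%

73.1298%


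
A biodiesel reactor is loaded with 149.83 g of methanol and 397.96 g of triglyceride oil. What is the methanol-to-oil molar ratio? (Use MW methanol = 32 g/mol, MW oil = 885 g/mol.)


Molar ratio = n_MeOH / n_oil = (MeOH/32) / (oil/885) = (MeOH * 885) / (32 * oil)
= (149.83 * 885) / (32 * 397.96)
= 10.4124

10.4124


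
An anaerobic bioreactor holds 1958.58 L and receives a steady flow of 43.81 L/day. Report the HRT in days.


HRT = V / Q
= 1958.58 / 43.81
= 44.7062 days

44.7062 days


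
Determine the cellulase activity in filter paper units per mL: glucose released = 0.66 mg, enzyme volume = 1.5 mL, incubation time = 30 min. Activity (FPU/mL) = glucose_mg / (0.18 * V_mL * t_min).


Activity = glucose_mg / (0.18 mg/umol * V_mL * t_min)
= 0.66 / (0.18 * 1.5 * 30)
= 0.0815 FPU/mL

0.0815 FPU/mL


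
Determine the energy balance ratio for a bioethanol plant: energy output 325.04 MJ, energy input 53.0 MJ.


EROI = E_out / E_in
= 325.04 / 53.0
= 6.1328

6.1328


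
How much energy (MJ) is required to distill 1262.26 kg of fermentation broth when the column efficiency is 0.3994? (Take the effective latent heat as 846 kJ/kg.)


E = m * 846 / (eta * 1000)
= 1262.26 * 846 / (0.3994 * 1000)
= 2673.6904 MJ

2673.6904 MJ


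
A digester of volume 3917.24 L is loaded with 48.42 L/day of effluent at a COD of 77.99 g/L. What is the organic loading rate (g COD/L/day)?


OLR = Q * S / V
= 48.42 * 77.99 / 3917.24
= 0.9640 g/L/day

0.9640 g/L/day


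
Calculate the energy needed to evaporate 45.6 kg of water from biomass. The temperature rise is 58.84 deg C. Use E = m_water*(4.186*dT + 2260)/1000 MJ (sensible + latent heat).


E = m_water * (4.186 * dT + 2260) / 1000
= 45.6 * (4.186 * 58.84 + 2260) / 1000
= 114.2875 MJ

114.2875 MJ


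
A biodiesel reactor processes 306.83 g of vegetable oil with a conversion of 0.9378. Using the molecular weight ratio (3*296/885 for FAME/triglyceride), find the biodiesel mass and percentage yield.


m_FAME = oil * conv * (3 * 296 / 885) = oil * conv * (888/885)
= 306.83 * 0.9378 * 888 / 885
= 288.7206 g
Y = m_FAME / oil * 100 = conv * (888/885) * 100
= 0.9378 * 888 / 885 * 100
= 94.10%

288.7206 g FAME; Y = 94.10%


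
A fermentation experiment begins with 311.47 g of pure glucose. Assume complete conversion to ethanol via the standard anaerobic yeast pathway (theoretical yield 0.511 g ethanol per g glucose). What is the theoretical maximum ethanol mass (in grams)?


Theoretical ethanol yield: m_EtOH = 0.511 * m_glucose
m_EtOH = 0.511 * 311.47 = 159.1612 g

159.1612 g


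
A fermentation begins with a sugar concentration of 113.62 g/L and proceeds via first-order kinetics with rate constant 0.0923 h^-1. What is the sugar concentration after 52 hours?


S = S0 * exp(-k * t)
S = 113.62 * exp(-0.0923 * 52)
S = 0.9354 g/L

0.9354 g/L


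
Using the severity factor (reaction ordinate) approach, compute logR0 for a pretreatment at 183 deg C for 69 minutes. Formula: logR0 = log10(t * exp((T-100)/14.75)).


logR0 = log10(t * exp((T - 100) / 14.75))
= log10(69 * exp((183 - 100) / 14.75))
= 4.2827

4.2827


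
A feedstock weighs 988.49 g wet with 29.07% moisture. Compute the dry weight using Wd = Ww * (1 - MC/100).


Wd = Ww * (1 - MC/100)
= 988.49 * (1 - 29.07/100)
= 701.1360 g

701.1360 g


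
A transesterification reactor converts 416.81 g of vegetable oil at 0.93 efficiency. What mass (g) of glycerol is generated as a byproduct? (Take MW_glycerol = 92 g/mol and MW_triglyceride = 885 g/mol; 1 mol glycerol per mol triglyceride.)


glycerol = oil * conv * (92/885)
= 416.81 * 0.93 * 92 / 885
= 40.2963 g

40.2963 g


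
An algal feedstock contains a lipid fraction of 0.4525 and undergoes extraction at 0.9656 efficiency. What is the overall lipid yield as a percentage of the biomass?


Y = lipid_content * extraction_eff * 100
= 0.4525 * 0.9656 * 100
= 43.6934%

43.6934%


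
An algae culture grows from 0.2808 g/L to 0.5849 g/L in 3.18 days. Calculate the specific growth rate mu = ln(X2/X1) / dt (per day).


mu = ln(X2/X1) / dt
= ln(0.5849/0.2808) / 3.18
= 0.2308 per day

0.2308 per day


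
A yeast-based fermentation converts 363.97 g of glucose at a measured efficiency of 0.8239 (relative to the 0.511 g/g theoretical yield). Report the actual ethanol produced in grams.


Actual ethanol: m = 0.511 * 363.97 * 0.8239
m = 153.2361 g

153.2361 g


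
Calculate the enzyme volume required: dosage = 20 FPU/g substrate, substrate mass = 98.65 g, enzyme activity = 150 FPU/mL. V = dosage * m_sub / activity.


V = dosage * m_sub / activity
V = 20 * 98.65 / 150
V = 13.1533 mL

13.1533 mL


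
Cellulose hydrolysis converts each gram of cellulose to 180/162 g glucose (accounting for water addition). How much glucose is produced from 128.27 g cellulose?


glucose = cellulose * 180/162
= 128.27 * 180/162
= 142.5222 g

142.5222 g


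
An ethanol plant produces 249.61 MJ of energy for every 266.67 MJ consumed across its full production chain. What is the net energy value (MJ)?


NEV = E_out - E_in
= 249.61 - 266.67
= -17.0600 MJ

-17.0600 MJ


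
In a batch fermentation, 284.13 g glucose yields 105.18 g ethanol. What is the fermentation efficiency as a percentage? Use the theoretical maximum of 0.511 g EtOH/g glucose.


Fermentation efficiency = (actual / (0.511 * glucose)) * 100
= (105.18 / (0.511 * 284.13)) * 100
= 72.4428%

72.4428%


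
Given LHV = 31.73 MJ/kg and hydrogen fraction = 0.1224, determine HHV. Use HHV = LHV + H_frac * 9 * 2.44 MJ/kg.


HHV = LHV + H_frac * 9 * 2.44
= 31.73 + 0.1224 * 9 * 2.44
= 34.4179 MJ/kg

34.4179 MJ/kg


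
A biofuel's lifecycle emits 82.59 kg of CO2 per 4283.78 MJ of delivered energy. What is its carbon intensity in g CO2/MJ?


CI = CO2 * 1000 / E
= 82.59 * 1000 / 4283.78
= 19.2797 g CO2/MJ

19.2797 g CO2/MJ


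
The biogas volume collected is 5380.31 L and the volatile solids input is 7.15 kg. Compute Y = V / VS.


Y = V / VS
= 5380.31 / 7.15
= 752.4909 L/kg VS

752.4909 L/kg VS


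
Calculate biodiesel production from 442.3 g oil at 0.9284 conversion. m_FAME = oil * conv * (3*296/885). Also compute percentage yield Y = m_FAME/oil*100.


m_FAME = oil * conv * (3 * 296 / 885) = oil * conv * (888/885)
= 442.3 * 0.9284 * 888 / 885
= 412.0233 g
Y = m_FAME / oil * 100 = conv * (888/885) * 100
= 0.9284 * 888 / 885 * 100
= 93.15%

412.0233 g FAME; Y = 93.15%


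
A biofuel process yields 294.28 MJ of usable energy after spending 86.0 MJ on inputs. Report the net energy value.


NEV = E_out - E_in
= 294.28 - 86.0
= 208.2800 MJ

208.2800 MJ


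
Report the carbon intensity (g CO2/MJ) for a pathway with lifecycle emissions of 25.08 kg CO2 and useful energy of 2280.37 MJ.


CI = CO2 * 1000 / E
= 25.08 * 1000 / 2280.37
= 10.9982 g CO2/MJ

10.9982 g CO2/MJ


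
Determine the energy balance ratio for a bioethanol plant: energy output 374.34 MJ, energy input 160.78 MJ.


EROI = E_out / E_in
= 374.34 / 160.78
= 2.3283

2.3283


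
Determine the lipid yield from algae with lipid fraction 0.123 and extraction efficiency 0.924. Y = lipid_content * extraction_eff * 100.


Y = lipid_content * extraction_eff * 100
= 0.123 * 0.924 * 100
= 11.3652%

11.3652%


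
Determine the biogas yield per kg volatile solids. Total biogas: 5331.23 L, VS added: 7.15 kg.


Y = V / VS
= 5331.23 / 7.15
= 745.6266 L/kg VS

745.6266 L/kg VS


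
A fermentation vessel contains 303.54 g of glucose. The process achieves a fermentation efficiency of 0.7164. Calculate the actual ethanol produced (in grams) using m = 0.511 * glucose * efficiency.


Actual ethanol: m = 0.511 * 303.54 * 0.7164
m = 111.1200 g

111.1200 g


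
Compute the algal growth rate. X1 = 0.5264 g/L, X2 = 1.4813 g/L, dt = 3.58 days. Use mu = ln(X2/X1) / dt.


mu = ln(X2/X1) / dt
= ln(1.4813/0.5264) / 3.58
= 0.2890 per day

0.2890 per day


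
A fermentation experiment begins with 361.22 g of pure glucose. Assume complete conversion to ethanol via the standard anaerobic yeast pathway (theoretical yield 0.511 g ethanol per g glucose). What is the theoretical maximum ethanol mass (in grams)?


Theoretical ethanol yield: m_EtOH = 0.511 * m_glucose
m_EtOH = 0.511 * 361.22 = 184.5834 g

184.5834 g


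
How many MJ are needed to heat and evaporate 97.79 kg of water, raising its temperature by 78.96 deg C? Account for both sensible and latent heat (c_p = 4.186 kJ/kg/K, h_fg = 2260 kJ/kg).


E = m_water * (4.186 * dT + 2260) / 1000
= 97.79 * (4.186 * 78.96 + 2260) / 1000
= 253.3276 MJ

253.3276 MJ


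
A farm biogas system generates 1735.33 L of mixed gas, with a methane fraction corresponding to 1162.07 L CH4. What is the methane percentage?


CH4% = V_CH4 / V_total * 100
= 1162.07 / 1735.33 * 100
= 66.9654%

66.9654%


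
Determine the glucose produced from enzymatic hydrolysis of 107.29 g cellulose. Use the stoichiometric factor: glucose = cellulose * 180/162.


glucose = cellulose * 180/162
= 107.29 * 180/162
= 119.2111 g

119.2111 g


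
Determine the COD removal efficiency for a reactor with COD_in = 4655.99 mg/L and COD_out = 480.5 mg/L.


eta = (COD_in - COD_out) / COD_in * 100
= (4655.99 - 480.5) / 4655.99 * 100
= 89.6800%

89.6800%


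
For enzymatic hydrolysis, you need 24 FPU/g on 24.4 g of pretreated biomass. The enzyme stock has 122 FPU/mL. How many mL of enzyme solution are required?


V = dosage * m_sub / activity
V = 24 * 24.4 / 122
V = 4.8000 mL

4.8000 mL


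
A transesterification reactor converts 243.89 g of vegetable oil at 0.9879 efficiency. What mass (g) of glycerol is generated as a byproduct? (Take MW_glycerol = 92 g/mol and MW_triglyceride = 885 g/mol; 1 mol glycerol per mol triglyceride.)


glycerol = oil * conv * (92/885)
= 243.89 * 0.9879 * 92 / 885
= 25.0468 g

25.0468 g


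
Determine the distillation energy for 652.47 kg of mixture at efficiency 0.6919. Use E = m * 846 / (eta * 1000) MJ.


E = m * 846 / (eta * 1000)
= 652.47 * 846 / (0.6919 * 1000)
= 797.7881 MJ

797.7881 MJ


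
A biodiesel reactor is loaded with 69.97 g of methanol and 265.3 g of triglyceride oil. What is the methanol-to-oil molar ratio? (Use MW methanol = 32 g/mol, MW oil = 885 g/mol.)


Molar ratio = n_MeOH / n_oil = (MeOH/32) / (oil/885) = (MeOH * 885) / (32 * oil)
= (69.97 * 885) / (32 * 265.3)
= 7.2940

7.2940


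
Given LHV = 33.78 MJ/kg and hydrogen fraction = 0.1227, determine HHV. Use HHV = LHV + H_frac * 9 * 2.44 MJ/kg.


HHV = LHV + H_frac * 9 * 2.44
= 33.78 + 0.1227 * 9 * 2.44
= 36.4745 MJ/kg

36.4745 MJ/kg


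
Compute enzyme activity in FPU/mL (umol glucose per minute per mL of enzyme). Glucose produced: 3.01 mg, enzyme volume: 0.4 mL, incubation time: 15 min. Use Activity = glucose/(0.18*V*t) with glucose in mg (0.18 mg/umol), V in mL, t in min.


Activity = glucose_mg / (0.18 mg/umol * V_mL * t_min)
= 3.01 / (0.18 * 0.4 * 15)
= 2.7870 FPU/mL

2.7870 FPU/mL


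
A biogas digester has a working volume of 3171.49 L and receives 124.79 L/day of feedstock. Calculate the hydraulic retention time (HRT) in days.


HRT = V / Q
= 3171.49 / 124.79
= 25.4146 days

25.4146 days


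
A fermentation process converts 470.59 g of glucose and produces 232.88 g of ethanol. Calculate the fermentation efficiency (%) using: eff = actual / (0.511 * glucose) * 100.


Fermentation efficiency = (actual / (0.511 * glucose)) * 100
= (232.88 / (0.511 * 470.59)) * 100
= 96.8431%

96.8431%


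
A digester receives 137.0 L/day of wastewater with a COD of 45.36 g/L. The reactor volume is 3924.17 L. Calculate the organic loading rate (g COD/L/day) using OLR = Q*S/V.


OLR = Q * S / V
= 137.0 * 45.36 / 3924.17
= 1.5836 g/L/day

1.5836 g/L/day


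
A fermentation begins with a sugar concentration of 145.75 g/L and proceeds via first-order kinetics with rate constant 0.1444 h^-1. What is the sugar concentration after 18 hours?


S = S0 * exp(-k * t)
S = 145.75 * exp(-0.1444 * 18)
S = 10.8340 g/L

10.8340 g/L


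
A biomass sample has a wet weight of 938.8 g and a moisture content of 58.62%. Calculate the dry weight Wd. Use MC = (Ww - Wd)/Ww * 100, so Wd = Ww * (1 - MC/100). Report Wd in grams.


Wd = Ww * (1 - MC/100)
= 938.8 * (1 - 58.62/100)
= 388.4754 g

388.4754 g


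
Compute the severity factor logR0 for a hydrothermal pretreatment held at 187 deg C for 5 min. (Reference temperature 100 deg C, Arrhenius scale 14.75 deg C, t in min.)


logR0 = log10(t * exp((T - 100) / 14.75))
= log10(5 * exp((187 - 100) / 14.75))
= 3.2606

3.2606


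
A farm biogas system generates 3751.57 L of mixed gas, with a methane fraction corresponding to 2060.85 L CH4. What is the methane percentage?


CH4% = V_CH4 / V_total * 100
= 2060.85 / 3751.57 * 100
= 54.9330%

54.9330%


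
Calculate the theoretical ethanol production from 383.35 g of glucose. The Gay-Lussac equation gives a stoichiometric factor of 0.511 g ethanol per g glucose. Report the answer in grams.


Theoretical ethanol yield: m_EtOH = 0.511 * m_glucose
m_EtOH = 0.511 * 383.35 = 195.8919 g

195.8919 g


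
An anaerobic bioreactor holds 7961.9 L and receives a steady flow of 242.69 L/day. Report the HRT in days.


HRT = V / Q
= 7961.9 / 242.69
= 32.8069 days

32.8069 days


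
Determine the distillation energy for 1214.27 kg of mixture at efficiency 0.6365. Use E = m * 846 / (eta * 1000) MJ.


E = m * 846 / (eta * 1000)
= 1214.27 * 846 / (0.6365 * 1000)
= 1613.9394 MJ

1613.9394 MJ


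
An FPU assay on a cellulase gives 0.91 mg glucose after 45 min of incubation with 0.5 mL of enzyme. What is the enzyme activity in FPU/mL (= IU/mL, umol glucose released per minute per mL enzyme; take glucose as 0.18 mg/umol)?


Activity = glucose_mg / (0.18 mg/umol * V_mL * t_min)
= 0.91 / (0.18 * 0.5 * 45)
= 0.2247 FPU/mL

0.2247 FPU/mL


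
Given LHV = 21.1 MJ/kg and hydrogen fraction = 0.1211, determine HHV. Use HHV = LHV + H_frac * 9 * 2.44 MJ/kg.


HHV = LHV + H_frac * 9 * 2.44
= 21.1 + 0.1211 * 9 * 2.44
= 23.7594 MJ/kg

23.7594 MJ/kg


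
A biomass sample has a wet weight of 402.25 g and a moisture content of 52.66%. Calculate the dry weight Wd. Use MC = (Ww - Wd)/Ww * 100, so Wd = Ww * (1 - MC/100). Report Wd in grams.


Wd = Ww * (1 - MC/100)
= 402.25 * (1 - 52.66/100)
= 190.4252 g

190.4252 g


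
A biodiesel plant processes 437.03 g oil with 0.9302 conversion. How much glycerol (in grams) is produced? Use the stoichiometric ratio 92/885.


glycerol = oil * conv * (92/885)
= 437.03 * 0.9302 * 92 / 885
= 42.2603 g

42.2603 g


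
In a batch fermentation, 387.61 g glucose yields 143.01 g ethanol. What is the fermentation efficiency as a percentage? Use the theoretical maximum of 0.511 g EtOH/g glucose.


Fermentation efficiency = (actual / (0.511 * glucose)) * 100
= (143.01 / (0.511 * 387.61)) * 100
= 72.2022%

72.2022%


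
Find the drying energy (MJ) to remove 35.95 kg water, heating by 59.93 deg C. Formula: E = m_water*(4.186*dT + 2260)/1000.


E = m_water * (4.186 * dT + 2260) / 1000
= 35.95 * (4.186 * 59.93 + 2260) / 1000
= 90.2657 MJ

90.2657 MJ


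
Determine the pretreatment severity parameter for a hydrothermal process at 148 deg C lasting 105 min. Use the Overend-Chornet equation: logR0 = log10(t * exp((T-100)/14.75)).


logR0 = log10(t * exp((T - 100) / 14.75))
= log10(105 * exp((148 - 100) / 14.75))
= 3.4345

3.4345


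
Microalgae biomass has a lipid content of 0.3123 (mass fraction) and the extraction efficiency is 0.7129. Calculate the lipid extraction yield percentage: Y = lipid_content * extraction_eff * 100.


Y = lipid_content * extraction_eff * 100
= 0.3123 * 0.7129 * 100
= 22.2639%

22.2639%


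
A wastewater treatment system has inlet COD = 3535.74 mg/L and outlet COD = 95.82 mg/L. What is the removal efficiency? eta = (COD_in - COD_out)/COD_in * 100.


eta = (COD_in - COD_out) / COD_in * 100
= (3535.74 - 95.82) / 3535.74 * 100
= 97.2900%

97.2900%


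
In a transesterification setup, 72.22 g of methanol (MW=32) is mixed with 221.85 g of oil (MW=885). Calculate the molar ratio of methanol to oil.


Molar ratio = n_MeOH / n_oil = (MeOH/32) / (oil/885) = (MeOH * 885) / (32 * oil)
= (72.22 * 885) / (32 * 221.85)
= 9.0031

9.0031


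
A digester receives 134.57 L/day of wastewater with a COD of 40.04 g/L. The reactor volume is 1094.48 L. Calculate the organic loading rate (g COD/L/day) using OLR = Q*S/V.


OLR = Q * S / V
= 134.57 * 40.04 / 1094.48
= 4.9231 g/L/day

4.9231 g/L/day


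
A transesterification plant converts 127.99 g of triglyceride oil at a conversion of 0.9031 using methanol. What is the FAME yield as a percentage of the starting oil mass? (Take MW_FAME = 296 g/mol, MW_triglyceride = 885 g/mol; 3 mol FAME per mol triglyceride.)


m_FAME = oil * conv * (3 * 296 / 885) = oil * conv * (888/885)
= 127.99 * 0.9031 * 888 / 885
= 115.9796 g
Y = m_FAME / oil * 100 = conv * (888/885) * 100
= 0.9031 * 888 / 885 * 100
= 90.62%

90.62%


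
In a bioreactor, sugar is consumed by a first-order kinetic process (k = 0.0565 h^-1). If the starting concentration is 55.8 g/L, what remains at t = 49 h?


S = S0 * exp(-k * t)
S = 55.8 * exp(-0.0565 * 49)
S = 3.5018 g/L

3.5018 g/L


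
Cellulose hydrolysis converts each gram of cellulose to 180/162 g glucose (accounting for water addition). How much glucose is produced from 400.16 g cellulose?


glucose = cellulose * 180/162
= 400.16 * 180/162
= 444.6222 g

444.6222 g


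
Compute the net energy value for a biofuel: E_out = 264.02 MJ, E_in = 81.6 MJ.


NEV = E_out - E_in
= 264.02 - 81.6
= 182.4200 MJ

182.4200 MJ


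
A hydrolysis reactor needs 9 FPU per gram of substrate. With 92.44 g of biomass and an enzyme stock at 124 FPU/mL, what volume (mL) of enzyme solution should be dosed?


V = dosage * m_sub / activity
V = 9 * 92.44 / 124
V = 6.7094 mL

6.7094 mL


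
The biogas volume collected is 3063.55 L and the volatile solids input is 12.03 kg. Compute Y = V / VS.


Y = V / VS
= 3063.55 / 12.03
= 254.6592 L/kg VS

254.6592 L/kg VS


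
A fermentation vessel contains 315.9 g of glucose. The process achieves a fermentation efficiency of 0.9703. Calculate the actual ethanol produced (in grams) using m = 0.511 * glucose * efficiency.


Actual ethanol: m = 0.511 * 315.9 * 0.9703
m = 156.6306 g

156.6306 g


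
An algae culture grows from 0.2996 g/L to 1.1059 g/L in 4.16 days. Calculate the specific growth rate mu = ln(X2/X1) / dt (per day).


mu = ln(X2/X1) / dt
= ln(1.1059/0.2996) / 4.16
= 0.3139 per day

0.3139 per day


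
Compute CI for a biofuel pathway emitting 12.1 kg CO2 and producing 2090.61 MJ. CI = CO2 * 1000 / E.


CI = CO2 * 1000 / E
= 12.1 * 1000 / 2090.61
= 5.7878 g CO2/MJ

5.7878 g CO2/MJ


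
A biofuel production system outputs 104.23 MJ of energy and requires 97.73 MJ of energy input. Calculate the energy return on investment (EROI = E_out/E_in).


EROI = E_out / E_in
= 104.23 / 97.73
= 1.0665

1.0665


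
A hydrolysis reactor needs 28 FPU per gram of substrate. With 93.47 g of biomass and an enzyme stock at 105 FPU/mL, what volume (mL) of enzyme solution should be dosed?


V = dosage * m_sub / activity
V = 28 * 93.47 / 105
V = 24.9253 mL

24.9253 mL


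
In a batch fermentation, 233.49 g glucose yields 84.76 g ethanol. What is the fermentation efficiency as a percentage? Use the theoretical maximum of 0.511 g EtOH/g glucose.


Fermentation efficiency = (actual / (0.511 * glucose)) * 100
= (84.76 / (0.511 * 233.49)) * 100
= 71.0398%

71.0398%


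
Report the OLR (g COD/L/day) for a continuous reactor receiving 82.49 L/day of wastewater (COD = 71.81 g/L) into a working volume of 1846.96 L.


OLR = Q * S / V
= 82.49 * 71.81 / 1846.96
= 3.2072 g/L/day

3.2072 g/L/day


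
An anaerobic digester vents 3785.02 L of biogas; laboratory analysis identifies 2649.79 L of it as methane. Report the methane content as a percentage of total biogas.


CH4% = V_CH4 / V_total * 100
= 2649.79 / 3785.02 * 100
= 70.0073%

70.0073%


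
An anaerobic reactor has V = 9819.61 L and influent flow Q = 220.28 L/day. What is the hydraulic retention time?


HRT = V / Q
= 9819.61 / 220.28
= 44.5779 days

44.5779 days


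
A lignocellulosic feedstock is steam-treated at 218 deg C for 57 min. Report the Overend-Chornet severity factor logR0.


logR0 = log10(t * exp((T - 100) / 14.75))
= log10(57 * exp((218 - 100) / 14.75))
= 5.2302

5.2302


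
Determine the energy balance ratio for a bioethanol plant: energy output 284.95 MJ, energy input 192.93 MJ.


EROI = E_out / E_in
= 284.95 / 192.93
= 1.4770

1.4770


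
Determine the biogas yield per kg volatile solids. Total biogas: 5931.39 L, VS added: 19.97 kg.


Y = V / VS
= 5931.39 / 19.97
= 297.0150 L/kg VS

297.0150 L/kg VS


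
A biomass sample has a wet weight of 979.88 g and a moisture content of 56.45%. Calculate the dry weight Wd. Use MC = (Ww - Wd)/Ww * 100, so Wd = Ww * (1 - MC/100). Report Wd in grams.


Wd = Ww * (1 - MC/100)
= 979.88 * (1 - 56.45/100)
= 426.7377 g

426.7377 g


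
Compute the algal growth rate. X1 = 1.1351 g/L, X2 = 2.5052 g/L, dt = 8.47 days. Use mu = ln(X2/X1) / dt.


mu = ln(X2/X1) / dt
= ln(2.5052/1.1351) / 8.47
= 0.0935 per day

0.0935 per day


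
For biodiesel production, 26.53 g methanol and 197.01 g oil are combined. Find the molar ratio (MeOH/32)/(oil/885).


Molar ratio = n_MeOH / n_oil = (MeOH/32) / (oil/885) = (MeOH * 885) / (32 * oil)
= (26.53 * 885) / (32 * 197.01)
= 3.7243

3.7243


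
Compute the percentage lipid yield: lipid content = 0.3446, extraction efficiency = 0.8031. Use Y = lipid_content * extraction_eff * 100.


Y = lipid_content * extraction_eff * 100
= 0.3446 * 0.8031 * 100
= 27.6748%

27.6748%


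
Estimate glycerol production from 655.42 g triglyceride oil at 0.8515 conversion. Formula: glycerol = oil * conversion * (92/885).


glycerol = oil * conv * (92/885)
= 655.42 * 0.8515 * 92 / 885
= 58.0161 g

58.0161 g


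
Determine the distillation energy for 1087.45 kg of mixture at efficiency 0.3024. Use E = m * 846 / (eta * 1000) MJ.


E = m * 846 / (eta * 1000)
= 1087.45 * 846 / (0.3024 * 1000)
= 3042.2708 MJ

3042.2708 MJ


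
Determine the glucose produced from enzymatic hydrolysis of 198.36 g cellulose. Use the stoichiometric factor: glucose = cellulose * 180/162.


glucose = cellulose * 180/162
= 198.36 * 180/162
= 220.4000 g

220.4000 g


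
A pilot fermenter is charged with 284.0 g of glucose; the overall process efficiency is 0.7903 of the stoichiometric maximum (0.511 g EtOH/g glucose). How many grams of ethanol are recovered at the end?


Actual ethanol: m = 0.511 * 284.0 * 0.7903
m = 114.6915 g

114.6915 g


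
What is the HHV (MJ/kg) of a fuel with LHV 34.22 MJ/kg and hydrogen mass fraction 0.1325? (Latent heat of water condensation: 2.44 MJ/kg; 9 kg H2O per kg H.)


HHV = LHV + H_frac * 9 * 2.44
= 34.22 + 0.1325 * 9 * 2.44
= 37.1297 MJ/kg

37.1297 MJ/kg


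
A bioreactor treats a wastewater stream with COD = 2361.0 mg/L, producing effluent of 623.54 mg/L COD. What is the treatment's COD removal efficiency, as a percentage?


eta = (COD_in - COD_out) / COD_in * 100
= (2361.0 - 623.54) / 2361.0 * 100
= 73.5900%

73.5900%


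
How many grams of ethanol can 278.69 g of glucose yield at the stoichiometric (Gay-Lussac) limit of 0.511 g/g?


Theoretical ethanol yield: m_EtOH = 0.511 * m_glucose
m_EtOH = 0.511 * 278.69 = 142.4106 g

142.4106 g


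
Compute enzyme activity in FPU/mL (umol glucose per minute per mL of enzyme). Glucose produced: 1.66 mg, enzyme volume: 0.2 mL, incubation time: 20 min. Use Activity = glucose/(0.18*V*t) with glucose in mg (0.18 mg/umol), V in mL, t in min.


Activity = glucose_mg / (0.18 mg/umol * V_mL * t_min)
= 1.66 / (0.18 * 0.2 * 20)
= 2.3056 FPU/mL

2.3056 FPU/mL


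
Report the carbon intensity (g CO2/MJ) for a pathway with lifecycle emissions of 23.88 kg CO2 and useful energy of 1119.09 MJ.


CI = CO2 * 1000 / E
= 23.88 * 1000 / 1119.09
= 21.3388 g CO2/MJ

21.3388 g CO2/MJ


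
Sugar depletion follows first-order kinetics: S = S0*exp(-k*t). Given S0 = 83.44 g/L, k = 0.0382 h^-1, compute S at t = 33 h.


S = S0 * exp(-k * t)
S = 83.44 * exp(-0.0382 * 33)
S = 23.6539 g/L

23.6539 g/L


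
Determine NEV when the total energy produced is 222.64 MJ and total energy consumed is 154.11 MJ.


NEV = E_out - E_in
= 222.64 - 154.11
= 68.5300 MJ

68.5300 MJ


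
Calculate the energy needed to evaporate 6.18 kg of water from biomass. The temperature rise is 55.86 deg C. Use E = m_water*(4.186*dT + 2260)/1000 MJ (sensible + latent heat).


E = m_water * (4.186 * dT + 2260) / 1000
= 6.18 * (4.186 * 55.86 + 2260) / 1000
= 15.4119 MJ

15.4119 MJ


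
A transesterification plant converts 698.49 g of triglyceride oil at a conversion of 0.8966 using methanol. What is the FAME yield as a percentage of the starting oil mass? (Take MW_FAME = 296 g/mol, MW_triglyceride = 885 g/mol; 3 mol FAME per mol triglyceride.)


m_FAME = oil * conv * (3 * 296 / 885) = oil * conv * (888/885)
= 698.49 * 0.8966 * 888 / 885
= 628.3891 g
Y = m_FAME / oil * 100 = conv * (888/885) * 100
= 0.8966 * 888 / 885 * 100
= 89.96%

89.96%


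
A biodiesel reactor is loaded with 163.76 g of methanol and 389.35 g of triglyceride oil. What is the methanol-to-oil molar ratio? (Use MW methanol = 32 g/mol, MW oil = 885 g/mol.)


Molar ratio = n_MeOH / n_oil = (MeOH/32) / (oil/885) = (MeOH * 885) / (32 * oil)
= (163.76 * 885) / (32 * 389.35)
= 11.6322

11.6322


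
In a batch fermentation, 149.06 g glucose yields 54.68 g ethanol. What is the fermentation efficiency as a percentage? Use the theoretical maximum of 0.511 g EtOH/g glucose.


Fermentation efficiency = (actual / (0.511 * glucose)) * 100
= (54.68 / (0.511 * 149.06)) * 100
= 71.7871%

71.7871%


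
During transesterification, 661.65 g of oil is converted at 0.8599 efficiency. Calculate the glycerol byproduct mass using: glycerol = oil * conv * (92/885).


glycerol = oil * conv * (92/885)
= 661.65 * 0.8599 * 92 / 885
= 59.1454 g

59.1454 g


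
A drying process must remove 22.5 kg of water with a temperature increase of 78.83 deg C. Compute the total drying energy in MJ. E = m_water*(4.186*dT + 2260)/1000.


E = m_water * (4.186 * dT + 2260) / 1000
= 22.5 * (4.186 * 78.83 + 2260) / 1000
= 58.2746 MJ

58.2746 MJ


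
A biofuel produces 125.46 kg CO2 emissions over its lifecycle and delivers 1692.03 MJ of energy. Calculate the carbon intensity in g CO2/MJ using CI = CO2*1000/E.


CI = CO2 * 1000 / E
= 125.46 * 1000 / 1692.03
= 74.1476 g CO2/MJ

74.1476 g CO2/MJ


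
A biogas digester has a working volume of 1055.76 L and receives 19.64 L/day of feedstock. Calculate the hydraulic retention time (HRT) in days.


HRT = V / Q
= 1055.76 / 19.64
= 53.7556 days

53.7556 days


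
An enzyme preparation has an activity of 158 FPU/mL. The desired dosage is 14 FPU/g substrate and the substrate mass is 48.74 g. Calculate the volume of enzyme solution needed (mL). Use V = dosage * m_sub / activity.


V = dosage * m_sub / activity
V = 14 * 48.74 / 158
V = 4.3187 mL

4.3187 mL


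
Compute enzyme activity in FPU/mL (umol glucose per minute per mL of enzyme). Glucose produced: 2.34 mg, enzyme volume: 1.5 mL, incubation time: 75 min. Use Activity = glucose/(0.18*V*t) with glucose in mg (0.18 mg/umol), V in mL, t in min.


Activity = glucose_mg / (0.18 mg/umol * V_mL * t_min)
= 2.34 / (0.18 * 1.5 * 75)
= 0.1156 FPU/mL

0.1156 FPU/mL


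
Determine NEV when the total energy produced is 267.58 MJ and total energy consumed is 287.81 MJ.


NEV = E_out - E_in
= 267.58 - 287.81
= -20.2300 MJ

-20.2300 MJ


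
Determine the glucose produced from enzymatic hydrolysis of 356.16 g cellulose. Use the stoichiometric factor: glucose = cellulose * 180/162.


glucose = cellulose * 180/162
= 356.16 * 180/162
= 395.7333 g

395.7333 g


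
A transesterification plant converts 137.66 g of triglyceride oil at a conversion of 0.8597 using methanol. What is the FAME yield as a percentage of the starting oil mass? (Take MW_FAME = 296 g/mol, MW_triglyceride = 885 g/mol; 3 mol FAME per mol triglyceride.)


m_FAME = oil * conv * (3 * 296 / 885) = oil * conv * (888/885)
= 137.66 * 0.8597 * 888 / 885
= 118.7475 g
Y = m_FAME / oil * 100 = conv * (888/885) * 100
= 0.8597 * 888 / 885 * 100
= 86.26%

86.26%


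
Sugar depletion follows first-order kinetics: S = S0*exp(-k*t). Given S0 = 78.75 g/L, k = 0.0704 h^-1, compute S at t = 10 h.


S = S0 * exp(-k * t)
S = 78.75 * exp(-0.0704 * 10)
S = 38.9500 g/L

38.9500 g/L


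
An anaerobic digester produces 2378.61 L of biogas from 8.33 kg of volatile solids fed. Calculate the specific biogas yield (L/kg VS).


Y = V / VS
= 2378.61 / 8.33
= 285.5474 L/kg VS

285.5474 L/kg VS


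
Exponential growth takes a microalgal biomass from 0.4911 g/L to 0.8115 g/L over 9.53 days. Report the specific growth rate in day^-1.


mu = ln(X2/X1) / dt
= ln(0.8115/0.4911) / 9.53
= 0.0527 per day

0.0527 per day


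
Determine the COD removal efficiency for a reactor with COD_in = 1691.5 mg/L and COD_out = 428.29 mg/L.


eta = (COD_in - COD_out) / COD_in * 100
= (1691.5 - 428.29) / 1691.5 * 100
= 74.6799%

74.6799%


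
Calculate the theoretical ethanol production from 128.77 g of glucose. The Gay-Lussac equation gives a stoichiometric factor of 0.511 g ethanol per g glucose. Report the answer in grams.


Theoretical ethanol yield: m_EtOH = 0.511 * m_glucose
m_EtOH = 0.511 * 128.77 = 65.8015 g

65.8015 g


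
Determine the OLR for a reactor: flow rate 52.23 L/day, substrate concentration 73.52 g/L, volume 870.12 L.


OLR = Q * S / V
= 52.23 * 73.52 / 870.12
= 4.4131 g/L/day

4.4131 g/L/day


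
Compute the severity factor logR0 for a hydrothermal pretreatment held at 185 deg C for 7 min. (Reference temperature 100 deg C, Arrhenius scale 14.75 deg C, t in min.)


logR0 = log10(t * exp((T - 100) / 14.75))
= log10(7 * exp((185 - 100) / 14.75))
= 3.3478

3.3478


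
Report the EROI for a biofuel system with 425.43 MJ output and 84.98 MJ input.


EROI = E_out / E_in
= 425.43 / 84.98
= 5.0062

5.0062


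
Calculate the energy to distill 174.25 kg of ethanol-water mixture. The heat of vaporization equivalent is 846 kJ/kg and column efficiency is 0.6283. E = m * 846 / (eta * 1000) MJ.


E = m * 846 / (eta * 1000)
= 174.25 * 846 / (0.6283 * 1000)
= 234.6260 MJ

234.6260 MJ


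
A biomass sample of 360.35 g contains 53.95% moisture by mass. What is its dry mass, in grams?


Wd = Ww * (1 - MC/100)
= 360.35 * (1 - 53.95/100)
= 165.9412 g

165.9412 g


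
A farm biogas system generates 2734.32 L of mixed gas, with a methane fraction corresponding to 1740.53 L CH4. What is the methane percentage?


CH4% = V_CH4 / V_total * 100
= 1740.53 / 2734.32 * 100
= 63.6549%

63.6549%


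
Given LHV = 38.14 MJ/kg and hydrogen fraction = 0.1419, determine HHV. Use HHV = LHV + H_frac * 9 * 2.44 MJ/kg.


HHV = LHV + H_frac * 9 * 2.44
= 38.14 + 0.1419 * 9 * 2.44
= 41.2561 MJ/kg

41.2561 MJ/kg


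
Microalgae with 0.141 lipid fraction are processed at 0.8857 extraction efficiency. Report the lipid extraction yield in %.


Y = lipid_content * extraction_eff * 100
= 0.141 * 0.8857 * 100
= 12.4884%

12.4884%


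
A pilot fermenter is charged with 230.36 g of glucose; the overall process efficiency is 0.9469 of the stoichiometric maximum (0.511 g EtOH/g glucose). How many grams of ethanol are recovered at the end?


Actual ethanol: m = 0.511 * 230.36 * 0.9469
m = 111.4633 g

111.4633 g


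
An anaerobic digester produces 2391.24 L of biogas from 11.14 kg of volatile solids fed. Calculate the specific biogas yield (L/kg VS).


Y = V / VS
= 2391.24 / 11.14
= 214.6535 L/kg VS

214.6535 L/kg VS


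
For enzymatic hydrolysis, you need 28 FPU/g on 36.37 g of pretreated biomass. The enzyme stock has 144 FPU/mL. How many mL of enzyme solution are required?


V = dosage * m_sub / activity
V = 28 * 36.37 / 144
V = 7.0719 mL

7.0719 mL


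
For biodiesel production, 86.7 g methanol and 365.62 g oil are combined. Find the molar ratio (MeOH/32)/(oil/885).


Molar ratio = n_MeOH / n_oil = (MeOH/32) / (oil/885) = (MeOH * 885) / (32 * oil)
= (86.7 * 885) / (32 * 365.62)
= 6.5582

6.5582


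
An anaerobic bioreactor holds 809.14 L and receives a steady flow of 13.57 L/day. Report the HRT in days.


HRT = V / Q
= 809.14 / 13.57
= 59.6271 days

59.6271 days


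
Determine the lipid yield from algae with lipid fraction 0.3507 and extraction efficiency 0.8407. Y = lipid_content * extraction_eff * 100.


Y = lipid_content * extraction_eff * 100
= 0.3507 * 0.8407 * 100
= 29.4833%

29.4833%


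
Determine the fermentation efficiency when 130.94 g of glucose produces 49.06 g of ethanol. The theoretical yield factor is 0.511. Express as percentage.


Fermentation efficiency = (actual / (0.511 * glucose)) * 100
= (49.06 / (0.511 * 130.94)) * 100
= 73.3220%

73.3220%


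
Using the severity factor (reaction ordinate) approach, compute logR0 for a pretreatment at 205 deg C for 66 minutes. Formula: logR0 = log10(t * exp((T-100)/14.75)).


logR0 = log10(t * exp((T - 100) / 14.75))
= log10(66 * exp((205 - 100) / 14.75))
= 4.9111

4.9111


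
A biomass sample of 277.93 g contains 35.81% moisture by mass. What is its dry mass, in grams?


Wd = Ww * (1 - MC/100)
= 277.93 * (1 - 35.81/100)
= 178.4033 g

178.4033 g


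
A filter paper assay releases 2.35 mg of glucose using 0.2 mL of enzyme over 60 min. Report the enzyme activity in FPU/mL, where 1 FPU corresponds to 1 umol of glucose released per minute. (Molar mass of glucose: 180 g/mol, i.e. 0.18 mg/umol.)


Activity = glucose_mg / (0.18 mg/umol * V_mL * t_min)
= 2.35 / (0.18 * 0.2 * 60)
= 1.0880 FPU/mL

1.0880 FPU/mL


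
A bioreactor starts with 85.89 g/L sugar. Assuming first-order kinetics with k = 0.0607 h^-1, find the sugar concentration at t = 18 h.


S = S0 * exp(-k * t)
S = 85.89 * exp(-0.0607 * 18)
S = 28.8027 g/L

28.8027 g/L


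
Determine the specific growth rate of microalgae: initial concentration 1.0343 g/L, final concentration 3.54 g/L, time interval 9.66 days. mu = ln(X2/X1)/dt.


mu = ln(X2/X1) / dt
= ln(3.54/1.0343) / 9.66
= 0.1274 per day

0.1274 per day


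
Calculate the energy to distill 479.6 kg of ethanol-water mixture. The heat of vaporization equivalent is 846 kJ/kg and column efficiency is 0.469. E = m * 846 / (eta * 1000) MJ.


E = m * 846 / (eta * 1000)
= 479.6 * 846 / (0.469 * 1000)
= 865.1207 MJ

865.1207 MJ


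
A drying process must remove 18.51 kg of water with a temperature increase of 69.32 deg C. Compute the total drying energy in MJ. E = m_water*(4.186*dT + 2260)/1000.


E = m_water * (4.186 * dT + 2260) / 1000
= 18.51 * (4.186 * 69.32 + 2260) / 1000
= 47.2037 MJ

47.2037 MJ


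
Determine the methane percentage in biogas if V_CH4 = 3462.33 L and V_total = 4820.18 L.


CH4% = V_CH4 / V_total * 100
= 3462.33 / 4820.18 * 100
= 71.8299%

71.8299%


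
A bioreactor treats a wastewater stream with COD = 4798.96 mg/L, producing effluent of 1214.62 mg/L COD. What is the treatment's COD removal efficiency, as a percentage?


eta = (COD_in - COD_out) / COD_in * 100
= (4798.96 - 1214.62) / 4798.96 * 100
= 74.6899%

74.6899%


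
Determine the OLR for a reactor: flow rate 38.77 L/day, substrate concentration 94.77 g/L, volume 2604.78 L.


OLR = Q * S / V
= 38.77 * 94.77 / 2604.78
= 1.4106 g/L/day

1.4106 g/L/day


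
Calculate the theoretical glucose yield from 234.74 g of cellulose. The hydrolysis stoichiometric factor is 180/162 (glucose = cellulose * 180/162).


glucose = cellulose * 180/162
= 234.74 * 180/162
= 260.8222 g

260.8222 g


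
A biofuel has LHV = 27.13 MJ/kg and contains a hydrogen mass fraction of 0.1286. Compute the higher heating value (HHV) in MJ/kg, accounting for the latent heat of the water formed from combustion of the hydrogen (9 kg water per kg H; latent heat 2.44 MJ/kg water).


HHV = LHV + H_frac * 9 * 2.44
= 27.13 + 0.1286 * 9 * 2.44
= 29.9541 MJ/kg

29.9541 MJ/kg


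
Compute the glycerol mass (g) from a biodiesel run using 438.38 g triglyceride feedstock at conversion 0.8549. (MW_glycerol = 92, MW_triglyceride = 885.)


glycerol = oil * conv * (92/885)
= 438.38 * 0.8549 * 92 / 885
= 38.9593 g

38.9593 g


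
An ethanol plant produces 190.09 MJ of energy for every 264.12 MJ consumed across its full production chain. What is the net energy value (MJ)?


NEV = E_out - E_in
= 190.09 - 264.12
= -74.0300 MJ

-74.0300 MJ


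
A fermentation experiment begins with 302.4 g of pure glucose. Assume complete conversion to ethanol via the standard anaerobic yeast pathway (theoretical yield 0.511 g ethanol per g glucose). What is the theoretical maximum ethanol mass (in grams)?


Theoretical ethanol yield: m_EtOH = 0.511 * m_glucose
m_EtOH = 0.511 * 302.4 = 154.5264 g

154.5264 g


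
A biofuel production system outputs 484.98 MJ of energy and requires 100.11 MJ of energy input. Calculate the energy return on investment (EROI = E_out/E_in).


EROI = E_out / E_in
= 484.98 / 100.11
= 4.8445

4.8445


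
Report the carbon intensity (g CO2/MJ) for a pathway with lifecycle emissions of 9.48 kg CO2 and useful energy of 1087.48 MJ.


CI = CO2 * 1000 / E
= 9.48 * 1000 / 1087.48
= 8.7174 g CO2/MJ

8.7174 g CO2/MJ


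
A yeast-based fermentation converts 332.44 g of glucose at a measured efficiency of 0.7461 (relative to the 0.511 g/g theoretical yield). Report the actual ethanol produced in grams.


Actual ethanol: m = 0.511 * 332.44 * 0.7461
m = 126.7451 g

126.7451 g


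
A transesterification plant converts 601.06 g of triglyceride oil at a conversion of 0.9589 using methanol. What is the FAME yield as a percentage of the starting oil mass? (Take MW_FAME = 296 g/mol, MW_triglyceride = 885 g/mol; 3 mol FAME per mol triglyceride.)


m_FAME = oil * conv * (3 * 296 / 885) = oil * conv * (888/885)
= 601.06 * 0.9589 * 888 / 885
= 578.3102 g
Y = m_FAME / oil * 100 = conv * (888/885) * 100
= 0.9589 * 888 / 885 * 100
= 96.22%

96.22%
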